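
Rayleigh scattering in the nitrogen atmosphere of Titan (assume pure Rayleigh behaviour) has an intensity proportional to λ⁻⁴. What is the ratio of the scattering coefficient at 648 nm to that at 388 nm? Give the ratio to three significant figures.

Rayleigh scattering ∝ λ⁻⁴, so the ratio of coefficients is the inverse fourth power of the wavelength ratio.
σ(648)/σ(388) = (388/648)⁴ = (0.5988)⁴ = 0.1285.

0.129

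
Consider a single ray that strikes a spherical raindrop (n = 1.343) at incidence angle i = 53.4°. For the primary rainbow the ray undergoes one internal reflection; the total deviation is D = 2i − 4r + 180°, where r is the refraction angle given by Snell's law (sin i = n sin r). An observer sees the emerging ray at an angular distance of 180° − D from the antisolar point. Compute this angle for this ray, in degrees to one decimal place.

40.0°

sin r = sin 53.4° / 1.343 = 0.8028/1.343 = 0.5978; r = 36.71°.
D = 2·53.4° − 4·36.71° + 180° = 106.80° − 146.84° + 180° = 139.96°.
Angle from antisolar point = 180° − D = 40.04°.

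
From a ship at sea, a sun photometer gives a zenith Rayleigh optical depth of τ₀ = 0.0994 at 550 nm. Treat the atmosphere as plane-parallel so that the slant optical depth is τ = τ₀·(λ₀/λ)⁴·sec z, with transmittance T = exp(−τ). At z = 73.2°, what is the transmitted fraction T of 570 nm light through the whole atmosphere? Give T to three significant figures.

sec 73.2° = 3.4598.
τ = 0.0994 × (550/570)⁴ × 3.4598 = 0.0994 × 0.8669 × 3.4598 = 0.2981.
T = exp(−0.2981) = 0.7422.

0.742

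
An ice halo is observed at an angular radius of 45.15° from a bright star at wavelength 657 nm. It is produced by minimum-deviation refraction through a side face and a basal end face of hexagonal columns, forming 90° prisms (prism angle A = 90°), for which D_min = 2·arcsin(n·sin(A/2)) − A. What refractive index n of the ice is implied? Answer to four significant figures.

Rearranging: n = sin((D_min + A)/2) / sin(A/2).
(D_min + A)/2 = (45.15° + 90°)/2 = 67.575°.
n = sin 67.575° / sin 45° = 0.9244 / 0.7071 = 1.3073.

1.307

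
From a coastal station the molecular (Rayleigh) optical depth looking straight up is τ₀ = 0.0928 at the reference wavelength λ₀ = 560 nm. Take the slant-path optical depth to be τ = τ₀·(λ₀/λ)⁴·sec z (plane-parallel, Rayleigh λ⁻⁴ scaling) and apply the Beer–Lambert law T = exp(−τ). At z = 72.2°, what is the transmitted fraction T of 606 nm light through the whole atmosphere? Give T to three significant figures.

0.801

sec 72.2° = 3.2712.
τ = 0.0928 × (560/606)⁴ × 3.2712 = 0.0928 × 0.7292 × 3.2712 = 0.2214.
T = exp(−0.2214) = 0.8014.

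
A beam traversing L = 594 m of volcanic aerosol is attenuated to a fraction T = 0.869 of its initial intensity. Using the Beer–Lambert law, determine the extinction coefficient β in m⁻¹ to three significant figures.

Beer–Lambert: T = exp(−βL) ⇒ β = −ln(T)/L = −ln(0.869)/594 = 0.1404/594 = 0.0002364 m⁻¹.

0.000236 m⁻¹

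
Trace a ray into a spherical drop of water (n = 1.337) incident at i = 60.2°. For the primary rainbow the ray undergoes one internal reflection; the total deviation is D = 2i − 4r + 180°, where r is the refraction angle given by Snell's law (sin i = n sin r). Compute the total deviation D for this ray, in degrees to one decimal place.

138.5°

sin r = sin 60.2° / 1.337 = 0.8678/1.337 = 0.6490; r = 40.47°.
D = 2·60.2° − 4·40.47° + 180° = 120.40° − 161.88° + 180° = 138.52°.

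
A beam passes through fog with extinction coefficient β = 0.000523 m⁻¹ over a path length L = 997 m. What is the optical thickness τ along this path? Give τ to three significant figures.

0.521

τ = β·L = 0.000523 × 997 = 0.5214.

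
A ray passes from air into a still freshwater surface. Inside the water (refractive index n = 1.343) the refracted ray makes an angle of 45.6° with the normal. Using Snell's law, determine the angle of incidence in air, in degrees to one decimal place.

Snell: sin θ_i = n · sin θ_r = 1.343 × sin 45.6° = 1.343 × 0.7145 = 0.9595.
θ_i = arcsin(0.9595) = 73.65°.

73.6°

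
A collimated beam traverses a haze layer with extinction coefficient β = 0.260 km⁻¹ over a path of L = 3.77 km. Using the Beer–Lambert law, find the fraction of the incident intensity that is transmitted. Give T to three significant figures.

τ = β·L = 0.260 × 3.77 = 0.9802.
T = exp(−0.9802) = 0.3752.

0.375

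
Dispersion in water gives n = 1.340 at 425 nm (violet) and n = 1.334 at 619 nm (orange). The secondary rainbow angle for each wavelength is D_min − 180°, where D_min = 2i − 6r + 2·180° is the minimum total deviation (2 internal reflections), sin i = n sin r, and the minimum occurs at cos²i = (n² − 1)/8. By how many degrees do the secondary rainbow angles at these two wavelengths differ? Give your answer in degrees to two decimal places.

At 425 nm (n = 1.340): cos²i = 0.09945 → i = 71.618°, r = 45.088°, D_min = 232.709°, rainbow angle = 52.709°.
At 619 nm (n = 1.334): cos²i = 0.09744 → i = 71.810°, r = 45.411°, D_min = 231.153°, rainbow angle = 51.153°.
Angular width = |52.709° − 51.153°| = 1.556°.

1.56°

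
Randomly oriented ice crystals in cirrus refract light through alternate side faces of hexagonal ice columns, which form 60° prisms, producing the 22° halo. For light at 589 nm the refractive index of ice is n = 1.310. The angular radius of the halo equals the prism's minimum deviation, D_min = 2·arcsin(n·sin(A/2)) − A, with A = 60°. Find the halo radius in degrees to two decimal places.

n·sin(A/2) = 1.310 × sin 30° = 1.310 × 0.5000 = 0.6550.
D_min = 2·arcsin(0.6550) − 60° = 2 × 40.920° − 60° = 21.839°.

21.84°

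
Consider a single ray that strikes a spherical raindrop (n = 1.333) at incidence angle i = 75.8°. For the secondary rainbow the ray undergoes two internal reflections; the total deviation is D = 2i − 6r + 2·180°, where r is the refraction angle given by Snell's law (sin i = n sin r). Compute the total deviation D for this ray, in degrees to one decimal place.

231.7°

sin r = sin 75.8° / 1.333 = 0.9694/1.333 = 0.7273; r = 46.66°.
D = 2·75.8° − 6·46.66° + 2·180° = 151.60° − 279.95° + 360° = 231.65°.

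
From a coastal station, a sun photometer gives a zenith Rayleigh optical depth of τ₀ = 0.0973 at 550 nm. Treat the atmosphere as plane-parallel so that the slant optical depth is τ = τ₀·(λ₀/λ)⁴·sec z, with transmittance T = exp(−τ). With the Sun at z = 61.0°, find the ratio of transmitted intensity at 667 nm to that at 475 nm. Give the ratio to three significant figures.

Airmass: sec 61.0° = 2.0627.
τ(667 nm) = 0.0973 × (550/667)⁴ × 2.0627 = 0.0973 × 0.4623 × 2.0627 = 0.0928.
τ(475 nm) = 0.0973 × (550/475)⁴ × 2.0627 = 0.0973 × 1.7975 × 2.0627 = 0.3608.
T(667)/T(475) = exp(τ_B − τ_A) = exp(0.2680) = 1.3073.

1.31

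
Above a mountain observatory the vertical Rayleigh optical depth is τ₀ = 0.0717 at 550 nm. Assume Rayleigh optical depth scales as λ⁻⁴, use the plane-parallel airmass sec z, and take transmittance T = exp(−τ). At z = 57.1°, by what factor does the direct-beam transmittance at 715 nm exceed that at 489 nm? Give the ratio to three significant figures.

1.18

Airmass: sec 57.1° = 1.8410.
τ(715 nm) = 0.0717 × (550/715)⁴ × 1.8410 = 0.0717 × 0.3501 × 1.8410 = 0.0462.
τ(489 nm) = 0.0717 × (550/489)⁴ × 1.8410 = 0.0717 × 1.6004 × 1.8410 = 0.2112.
T(715)/T(489) = exp(τ_B − τ_A) = exp(0.1650) = 1.1794.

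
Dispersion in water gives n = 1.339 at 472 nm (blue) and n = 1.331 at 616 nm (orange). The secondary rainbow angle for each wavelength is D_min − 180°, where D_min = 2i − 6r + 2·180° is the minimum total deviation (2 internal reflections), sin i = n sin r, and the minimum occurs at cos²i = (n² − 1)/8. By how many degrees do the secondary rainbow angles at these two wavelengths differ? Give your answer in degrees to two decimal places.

At 472 nm (n = 1.339): cos²i = 0.09912 → i = 71.650°, r = 45.141°, D_min = 232.451°, rainbow angle = 52.451°.
At 616 nm (n = 1.331): cos²i = 0.09645 → i = 71.907°, r = 45.575°, D_min = 230.365°, rainbow angle = 50.365°.
Angular width = |52.451° − 50.365°| = 2.086°.

2.09°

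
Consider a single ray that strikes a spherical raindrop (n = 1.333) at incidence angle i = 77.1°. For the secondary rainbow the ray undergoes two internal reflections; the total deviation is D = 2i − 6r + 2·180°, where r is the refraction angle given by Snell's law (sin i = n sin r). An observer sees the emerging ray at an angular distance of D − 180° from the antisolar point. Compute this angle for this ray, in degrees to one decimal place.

sin r = sin 77.1° / 1.333 = 0.9748/1.333 = 0.7313; r = 46.99°.
D = 2·77.1° − 6·46.99° + 2·180° = 154.20° − 281.95° + 360° = 232.25°.
Angle from antisolar point = D − 180° = 52.25°.

52.3°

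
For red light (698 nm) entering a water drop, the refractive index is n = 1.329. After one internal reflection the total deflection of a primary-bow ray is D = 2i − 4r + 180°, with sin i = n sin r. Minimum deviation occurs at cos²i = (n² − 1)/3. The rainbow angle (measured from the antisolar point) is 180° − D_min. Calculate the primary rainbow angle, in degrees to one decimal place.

42.7°

cos²i = (1.76624 − 1)/3 = 0.25541; i = arccos(0.50538) = 59.643°.
sin r = sin 59.643°/1.329 = 0.64928; r = 40.487°.
D_min = 2·59.643° − 4·40.487° + 180° = 137.337°.
Rainbow angle = 180° − D_min = 42.663°.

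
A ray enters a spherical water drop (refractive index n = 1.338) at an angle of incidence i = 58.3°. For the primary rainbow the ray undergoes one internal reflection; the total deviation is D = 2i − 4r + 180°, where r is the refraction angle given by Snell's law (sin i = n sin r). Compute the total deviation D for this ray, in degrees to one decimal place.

138.7°

sin r = sin 58.3° / 1.338 = 0.8508/1.338 = 0.6359; r = 39.49°.
D = 2·58.3° − 4·39.49° + 180° = 116.60° − 157.94° + 180° = 138.66°.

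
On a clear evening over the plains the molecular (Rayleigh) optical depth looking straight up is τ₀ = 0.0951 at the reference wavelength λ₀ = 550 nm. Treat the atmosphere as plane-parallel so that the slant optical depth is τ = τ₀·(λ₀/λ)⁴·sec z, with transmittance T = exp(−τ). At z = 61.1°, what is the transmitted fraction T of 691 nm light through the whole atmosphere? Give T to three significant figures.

0.924

sec 61.1° = 2.0692.
τ = 0.0951 × (550/691)⁴ × 2.0692 = 0.0951 × 0.4014 × 2.0692 = 0.0790.
T = exp(−0.0790) = 0.9241.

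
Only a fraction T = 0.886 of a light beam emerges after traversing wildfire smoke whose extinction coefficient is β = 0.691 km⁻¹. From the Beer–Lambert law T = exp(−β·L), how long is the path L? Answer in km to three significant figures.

Beer–Lambert: T = exp(−βL) ⇒ L = −ln(T)/β = −ln(0.886)/0.691 = 0.1210/0.691 = 0.1752 km.

0.175 km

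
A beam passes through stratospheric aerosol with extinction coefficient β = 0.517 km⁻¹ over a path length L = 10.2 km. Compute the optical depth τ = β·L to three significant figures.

τ = β·L = 0.517 × 10.2 = 5.2734.

5.27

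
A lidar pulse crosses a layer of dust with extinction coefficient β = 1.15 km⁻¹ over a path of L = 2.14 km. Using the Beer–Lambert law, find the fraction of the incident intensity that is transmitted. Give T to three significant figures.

0.0853

τ = β·L = 1.15 × 2.14 = 2.4610.
T = exp(−2.4610) = 0.0853.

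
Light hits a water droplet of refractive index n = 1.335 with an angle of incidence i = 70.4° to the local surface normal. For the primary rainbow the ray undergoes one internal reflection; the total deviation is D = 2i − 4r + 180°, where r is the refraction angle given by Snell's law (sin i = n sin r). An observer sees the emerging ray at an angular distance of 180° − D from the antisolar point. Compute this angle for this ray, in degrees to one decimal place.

38.7°

sin r = sin 70.4° / 1.335 = 0.9421/1.335 = 0.7057; r = 44.88°.
D = 2·70.4° − 4·44.88° + 180° = 140.80° − 179.53° + 180° = 141.27°.
Angle from antisolar point = 180° − D = 38.73°.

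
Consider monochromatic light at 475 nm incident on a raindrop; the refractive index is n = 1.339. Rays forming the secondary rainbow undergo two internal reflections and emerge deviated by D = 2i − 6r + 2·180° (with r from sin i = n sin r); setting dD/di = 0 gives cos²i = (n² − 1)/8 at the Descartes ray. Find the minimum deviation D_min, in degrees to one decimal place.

cos²i = (1.79292 − 1)/8 = 0.09912; i = arccos(0.31483) = 71.650°.
sin r = sin 71.650°/1.339 = 0.70885; r = 45.141°.
D_min = 2·71.650° − 6·45.141° + 360° = 232.451°.

232.5°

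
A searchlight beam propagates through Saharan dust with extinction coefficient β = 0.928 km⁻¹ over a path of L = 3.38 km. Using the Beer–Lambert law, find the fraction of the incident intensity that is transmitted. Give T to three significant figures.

τ = β·L = 0.928 × 3.38 = 3.1366.
T = exp(−3.1366) = 0.0434.

0.0434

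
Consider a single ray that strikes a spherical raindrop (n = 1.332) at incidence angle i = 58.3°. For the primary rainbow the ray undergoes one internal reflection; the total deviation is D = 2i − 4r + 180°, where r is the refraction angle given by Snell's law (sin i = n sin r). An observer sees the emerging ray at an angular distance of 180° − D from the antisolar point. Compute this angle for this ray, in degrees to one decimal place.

42.2°

sin r = sin 58.3° / 1.332 = 0.8508/1.332 = 0.6387; r = 39.70°.
D = 2·58.3° − 4·39.70° + 180° = 116.60° − 158.79° + 180° = 137.81°.
Angle from antisolar point = 180° − D = 42.19°.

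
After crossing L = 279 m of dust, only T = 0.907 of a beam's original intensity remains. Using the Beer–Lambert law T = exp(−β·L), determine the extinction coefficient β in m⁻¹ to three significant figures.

0.000350 m⁻¹

Beer–Lambert: T = exp(−βL) ⇒ β = −ln(T)/L = −ln(0.907)/279 = 0.0976/279 = 0.0003499 m⁻¹.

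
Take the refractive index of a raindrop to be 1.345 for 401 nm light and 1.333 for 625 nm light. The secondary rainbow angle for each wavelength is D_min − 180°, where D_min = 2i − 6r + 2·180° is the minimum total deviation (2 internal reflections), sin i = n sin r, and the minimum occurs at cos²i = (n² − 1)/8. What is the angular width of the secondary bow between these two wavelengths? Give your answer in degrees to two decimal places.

3.10°

At 401 nm (n = 1.345): cos²i = 0.10113 → i = 71.458°, r = 44.821°, D_min = 233.987°, rainbow angle = 53.987°.
At 625 nm (n = 1.333): cos²i = 0.09711 → i = 71.843°, r = 45.466°, D_min = 230.891°, rainbow angle = 50.891°.
Angular width = |53.987° − 50.891°| = 3.096°.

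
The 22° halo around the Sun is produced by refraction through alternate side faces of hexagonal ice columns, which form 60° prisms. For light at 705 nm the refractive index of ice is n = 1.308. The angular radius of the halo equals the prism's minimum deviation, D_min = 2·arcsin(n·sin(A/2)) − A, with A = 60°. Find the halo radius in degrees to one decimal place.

21.7°

n·sin(A/2) = 1.308 × sin 30° = 1.308 × 0.5000 = 0.6540.
D_min = 2·arcsin(0.6540) − 60° = 2 × 40.844° − 60° = 21.688°.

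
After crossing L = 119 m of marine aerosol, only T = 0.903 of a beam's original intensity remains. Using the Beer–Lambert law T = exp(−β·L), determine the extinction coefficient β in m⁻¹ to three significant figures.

0.000857 m⁻¹

Beer–Lambert: T = exp(−βL) ⇒ β = −ln(T)/L = −ln(0.903)/119 = 0.1020/119 = 0.0008574 m⁻¹.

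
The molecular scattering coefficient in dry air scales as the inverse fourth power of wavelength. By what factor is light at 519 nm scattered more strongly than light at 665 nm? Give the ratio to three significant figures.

Rayleigh scattering ∝ λ⁻⁴, so the ratio of coefficients is the inverse fourth power of the wavelength ratio.
σ(519)/σ(665) = (665/519)⁴ = (1.2813)⁴ = 2.695.

2.70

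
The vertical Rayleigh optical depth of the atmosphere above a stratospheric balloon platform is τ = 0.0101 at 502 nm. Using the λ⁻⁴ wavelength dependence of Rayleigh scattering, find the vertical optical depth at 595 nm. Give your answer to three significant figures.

0.00512

τ(595 nm) = τ(502 nm) × (502/595)⁴ = 0.0101 × (0.8437)⁴ = 0.0101 × 0.5067 = 0.0051.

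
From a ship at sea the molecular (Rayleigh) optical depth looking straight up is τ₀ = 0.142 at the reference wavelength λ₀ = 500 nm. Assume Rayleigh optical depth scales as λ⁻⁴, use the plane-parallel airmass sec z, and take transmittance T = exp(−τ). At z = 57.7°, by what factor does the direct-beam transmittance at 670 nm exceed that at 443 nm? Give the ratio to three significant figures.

Airmass: sec 57.7° = 1.8714.
τ(670 nm) = 0.142 × (500/670)⁴ × 1.8714 = 0.142 × 0.3102 × 1.8714 = 0.0824.
τ(443 nm) = 0.142 × (500/443)⁴ × 1.8714 = 0.142 × 1.6228 × 1.8714 = 0.4312.
T(670)/T(443) = exp(τ_B − τ_A) = exp(0.3488) = 1.4174.

1.42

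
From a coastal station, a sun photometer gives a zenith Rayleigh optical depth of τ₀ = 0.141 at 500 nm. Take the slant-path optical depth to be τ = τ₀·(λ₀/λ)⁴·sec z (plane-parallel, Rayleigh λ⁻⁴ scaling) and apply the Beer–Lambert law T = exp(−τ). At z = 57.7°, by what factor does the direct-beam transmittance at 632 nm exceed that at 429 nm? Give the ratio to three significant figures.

Airmass: sec 57.7° = 1.8714.
τ(632 nm) = 0.141 × (500/632)⁴ × 1.8714 = 0.141 × 0.3918 × 1.8714 = 0.1034.
τ(429 nm) = 0.141 × (500/429)⁴ × 1.8714 = 0.141 × 1.8452 × 1.8714 = 0.4869.
T(632)/T(429) = exp(τ_B − τ_A) = exp(0.3835) = 1.4675.

1.47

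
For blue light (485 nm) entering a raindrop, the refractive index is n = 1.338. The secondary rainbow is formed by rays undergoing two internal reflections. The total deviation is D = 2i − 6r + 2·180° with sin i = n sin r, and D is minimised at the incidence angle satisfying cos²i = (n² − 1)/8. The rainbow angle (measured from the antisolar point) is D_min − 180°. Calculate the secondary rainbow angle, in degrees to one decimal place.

52.2°

cos²i = (1.79024 − 1)/8 = 0.09878; i = arccos(0.31429) = 71.682°.
sin r = sin 71.682°/1.338 = 0.70951; r = 45.195°.
D_min = 2·71.682° − 6·45.195° + 360° = 232.193°.
Rainbow angle = D_min − 180° = 52.193°.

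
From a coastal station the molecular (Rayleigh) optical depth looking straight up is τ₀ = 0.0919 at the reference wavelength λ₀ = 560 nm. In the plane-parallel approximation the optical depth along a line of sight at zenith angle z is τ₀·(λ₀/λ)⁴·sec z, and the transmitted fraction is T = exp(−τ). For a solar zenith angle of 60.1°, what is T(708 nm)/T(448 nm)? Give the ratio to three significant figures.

1.46

Airmass: sec 60.1° = 2.0061.
τ(708 nm) = 0.0919 × (560/708)⁴ × 2.0061 = 0.0919 × 0.3914 × 2.0061 = 0.0722.
τ(448 nm) = 0.0919 × (560/448)⁴ × 2.0061 = 0.0919 × 2.4414 × 2.0061 = 0.4501.
T(708)/T(448) = exp(τ_B − τ_A) = exp(0.3779) = 1.4593.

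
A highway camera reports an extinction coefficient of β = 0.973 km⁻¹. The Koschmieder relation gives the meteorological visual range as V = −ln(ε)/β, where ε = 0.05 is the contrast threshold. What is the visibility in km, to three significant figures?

V = −ln(0.05) / 0.973 = 2.996 / 0.973 = 3.0789 km.

3.08 km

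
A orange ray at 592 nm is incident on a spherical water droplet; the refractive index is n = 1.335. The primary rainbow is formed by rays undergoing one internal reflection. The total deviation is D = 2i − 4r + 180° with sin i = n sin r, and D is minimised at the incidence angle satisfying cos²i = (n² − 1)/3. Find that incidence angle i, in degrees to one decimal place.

cos²i = (1.335² − 1)/3 = (1.78222 − 1)/3 = 0.26074.
cos i = 0.51063, so i = 59.294°.

59.3°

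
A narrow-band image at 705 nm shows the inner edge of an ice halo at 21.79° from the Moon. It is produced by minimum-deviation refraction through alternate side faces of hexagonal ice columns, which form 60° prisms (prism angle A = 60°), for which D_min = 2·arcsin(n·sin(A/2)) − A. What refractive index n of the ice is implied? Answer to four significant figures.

1.309

Rearranging: n = sin((D_min + A)/2) / sin(A/2).
(D_min + A)/2 = (21.79° + 60°)/2 = 40.895°.
n = sin 40.895° / sin 30° = 0.6547 / 0.5000 = 1.3093.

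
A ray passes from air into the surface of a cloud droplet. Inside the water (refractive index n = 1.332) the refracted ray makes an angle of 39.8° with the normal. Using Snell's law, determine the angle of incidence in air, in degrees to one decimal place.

58.5°

Snell: sin θ_i = n · sin θ_r = 1.332 × sin 39.8° = 1.332 × 0.6401 = 0.8526.
θ_i = arcsin(0.8526) = 58.50°.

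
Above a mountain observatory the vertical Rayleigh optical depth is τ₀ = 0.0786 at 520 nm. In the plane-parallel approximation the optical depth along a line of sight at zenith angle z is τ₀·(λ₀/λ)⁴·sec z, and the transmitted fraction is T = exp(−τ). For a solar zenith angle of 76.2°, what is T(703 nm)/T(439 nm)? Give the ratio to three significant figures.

1.73

Airmass: sec 76.2° = 4.1923.
τ(703 nm) = 0.0786 × (520/703)⁴ × 4.1923 = 0.0786 × 0.2994 × 4.1923 = 0.0986.
τ(439 nm) = 0.0786 × (520/439)⁴ × 4.1923 = 0.0786 × 1.9686 × 4.1923 = 0.6487.
T(703)/T(439) = exp(τ_B − τ_A) = exp(0.5500) = 1.7333.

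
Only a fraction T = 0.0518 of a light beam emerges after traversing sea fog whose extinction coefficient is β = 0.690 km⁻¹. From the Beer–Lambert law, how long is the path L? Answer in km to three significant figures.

Beer–Lambert: T = exp(−βL) ⇒ L = −ln(T)/β = −ln(0.0518)/0.690 = 2.9604/0.690 = 4.29 km.

4.29 km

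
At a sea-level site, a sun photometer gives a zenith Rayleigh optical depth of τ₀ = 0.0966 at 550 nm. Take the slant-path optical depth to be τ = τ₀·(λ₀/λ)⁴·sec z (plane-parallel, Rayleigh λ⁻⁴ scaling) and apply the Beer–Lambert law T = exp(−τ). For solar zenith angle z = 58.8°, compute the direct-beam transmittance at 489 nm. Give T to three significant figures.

sec 58.8° = 1.9304.
τ = 0.0966 × (550/489)⁴ × 1.9304 = 0.0966 × 1.6004 × 1.9304 = 0.2984.
T = exp(−0.2984) = 0.7420.

0.742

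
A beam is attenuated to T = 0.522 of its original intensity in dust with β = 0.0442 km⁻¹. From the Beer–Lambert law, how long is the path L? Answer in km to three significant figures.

Beer–Lambert: T = exp(−βL) ⇒ L = −ln(T)/β = −ln(0.522)/0.0442 = 0.6501/0.0442 = 14.71 km.

14.7 km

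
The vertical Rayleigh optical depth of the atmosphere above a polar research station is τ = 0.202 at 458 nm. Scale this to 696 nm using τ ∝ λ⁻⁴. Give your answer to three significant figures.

τ(696 nm) = τ(458 nm) × (458/696)⁴ = 0.202 × (0.6580)⁴ = 0.202 × 0.1875 = 0.0379.

0.0379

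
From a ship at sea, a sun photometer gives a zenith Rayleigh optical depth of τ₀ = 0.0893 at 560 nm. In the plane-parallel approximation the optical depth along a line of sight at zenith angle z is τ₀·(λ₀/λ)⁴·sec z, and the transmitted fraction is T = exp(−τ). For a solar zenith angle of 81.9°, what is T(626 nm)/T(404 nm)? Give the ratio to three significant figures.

Airmass: sec 81.9° = 7.0972.
τ(626 nm) = 0.0893 × (560/626)⁴ × 7.0972 = 0.0893 × 0.6404 × 7.0972 = 0.4059.
τ(404 nm) = 0.0893 × (560/404)⁴ × 7.0972 = 0.0893 × 3.6917 × 7.0972 = 2.3397.
T(626)/T(404) = exp(τ_B − τ_A) = exp(1.9338) = 6.9160.

6.92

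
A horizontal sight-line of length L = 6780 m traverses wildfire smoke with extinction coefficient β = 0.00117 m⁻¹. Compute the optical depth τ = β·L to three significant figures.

τ = β·L = 0.00117 × 6780 = 7.9326.

7.93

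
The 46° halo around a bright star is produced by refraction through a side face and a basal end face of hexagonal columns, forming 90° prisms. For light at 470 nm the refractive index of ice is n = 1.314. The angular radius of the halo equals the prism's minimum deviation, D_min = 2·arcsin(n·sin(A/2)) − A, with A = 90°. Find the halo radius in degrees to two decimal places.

46.60°

n·sin(A/2) = 1.314 × sin 45° = 1.314 × 0.7071 = 0.9291.
D_min = 2·arcsin(0.9291) − 90° = 2 × 68.301° − 90° = 46.602°.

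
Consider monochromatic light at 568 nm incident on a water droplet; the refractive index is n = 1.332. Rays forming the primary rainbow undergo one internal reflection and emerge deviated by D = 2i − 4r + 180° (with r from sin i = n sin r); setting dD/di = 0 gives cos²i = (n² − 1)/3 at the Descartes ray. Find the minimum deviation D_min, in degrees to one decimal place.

137.8°

cos²i = (1.77422 − 1)/3 = 0.25807; i = arccos(0.50801) = 59.469°.
sin r = sin 59.469°/1.332 = 0.64666; r = 40.290°.
D_min = 2·59.469° − 4·40.290° + 180° = 137.776°.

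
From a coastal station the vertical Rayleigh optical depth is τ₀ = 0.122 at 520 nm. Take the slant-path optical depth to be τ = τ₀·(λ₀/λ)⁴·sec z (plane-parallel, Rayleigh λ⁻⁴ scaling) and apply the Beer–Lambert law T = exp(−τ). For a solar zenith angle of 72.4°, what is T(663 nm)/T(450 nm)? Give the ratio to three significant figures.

1.76

Airmass: sec 72.4° = 3.3072.
τ(663 nm) = 0.122 × (520/663)⁴ × 3.3072 = 0.122 × 0.3784 × 3.3072 = 0.1527.
τ(450 nm) = 0.122 × (520/450)⁴ × 3.3072 = 0.122 × 1.7830 × 3.3072 = 0.7194.
T(663)/T(450) = exp(τ_B − τ_A) = exp(0.5667) = 1.7625.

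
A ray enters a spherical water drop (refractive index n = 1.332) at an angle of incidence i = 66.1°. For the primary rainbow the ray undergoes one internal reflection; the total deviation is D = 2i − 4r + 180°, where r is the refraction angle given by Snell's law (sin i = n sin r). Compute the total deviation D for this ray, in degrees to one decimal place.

sin r = sin 66.1° / 1.332 = 0.9143/1.332 = 0.6864; r = 43.34°.
D = 2·66.1° − 4·43.34° + 180° = 132.20° − 173.38° + 180° = 138.82°.

138.8°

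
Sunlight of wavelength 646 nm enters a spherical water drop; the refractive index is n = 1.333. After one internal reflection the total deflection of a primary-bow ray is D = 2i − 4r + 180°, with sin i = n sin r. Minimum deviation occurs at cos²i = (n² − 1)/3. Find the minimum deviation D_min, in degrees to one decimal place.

cos²i = (1.77689 − 1)/3 = 0.25896; i = arccos(0.50888) = 59.410°.
sin r = sin 59.410°/1.333 = 0.64579; r = 40.225°.
D_min = 2·59.410° − 4·40.225° + 180° = 137.922°.

137.9°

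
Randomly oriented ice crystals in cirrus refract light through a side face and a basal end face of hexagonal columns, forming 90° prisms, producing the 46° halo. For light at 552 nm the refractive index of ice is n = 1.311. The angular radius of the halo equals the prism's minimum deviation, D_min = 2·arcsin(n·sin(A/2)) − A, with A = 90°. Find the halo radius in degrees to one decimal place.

45.9°

n·sin(A/2) = 1.311 × sin 45° = 1.311 × 0.7071 = 0.9270.
D_min = 2·arcsin(0.9270) − 90° = 2 × 67.974° − 90° = 45.949°.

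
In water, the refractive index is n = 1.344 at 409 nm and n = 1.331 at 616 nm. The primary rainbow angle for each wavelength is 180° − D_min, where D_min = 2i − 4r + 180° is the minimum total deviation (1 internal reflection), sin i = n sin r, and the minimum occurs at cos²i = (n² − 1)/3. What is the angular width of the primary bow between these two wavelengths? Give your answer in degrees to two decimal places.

At 409 nm (n = 1.344): cos²i = 0.26878 → i = 58.772°, r = 39.512°, D_min = 139.495°, rainbow angle = 40.505°.
At 616 nm (n = 1.331): cos²i = 0.25719 → i = 59.527°, r = 40.356°, D_min = 137.630°, rainbow angle = 42.370°.
Angular width = |40.505° − 42.370°| = 1.865°.

1.86°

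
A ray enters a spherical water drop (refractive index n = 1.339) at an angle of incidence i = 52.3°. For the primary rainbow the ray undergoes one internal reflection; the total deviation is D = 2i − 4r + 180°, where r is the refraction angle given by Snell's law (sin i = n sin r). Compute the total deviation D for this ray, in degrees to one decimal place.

sin r = sin 52.3° / 1.339 = 0.7912/1.339 = 0.5909; r = 36.22°.
D = 2·52.3° − 4·36.22° + 180° = 104.60° − 144.89° + 180° = 139.71°.

139.7°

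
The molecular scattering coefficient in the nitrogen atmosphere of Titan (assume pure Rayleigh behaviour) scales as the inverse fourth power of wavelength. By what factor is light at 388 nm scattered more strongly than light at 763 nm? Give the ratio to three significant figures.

15.0

Rayleigh scattering ∝ λ⁻⁴, so the ratio of coefficients is the inverse fourth power of the wavelength ratio.
σ(388)/σ(763) = (763/388)⁴ = (1.9665)⁴ = 14.95.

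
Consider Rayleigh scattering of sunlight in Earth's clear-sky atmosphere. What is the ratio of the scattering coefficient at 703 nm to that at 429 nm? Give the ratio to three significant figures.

Rayleigh scattering ∝ λ⁻⁴, so the ratio of coefficients is the inverse fourth power of the wavelength ratio.
σ(703)/σ(429) = (429/703)⁴ = (0.6102)⁴ = 0.1387.

0.139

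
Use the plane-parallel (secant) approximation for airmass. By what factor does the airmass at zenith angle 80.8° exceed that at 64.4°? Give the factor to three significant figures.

X(80.8°)/X(64.4°) = sec 80.8° / sec 64.4° = cos 64.4° / cos 80.8° = 0.4321/0.1599 = 2.7025.

2.70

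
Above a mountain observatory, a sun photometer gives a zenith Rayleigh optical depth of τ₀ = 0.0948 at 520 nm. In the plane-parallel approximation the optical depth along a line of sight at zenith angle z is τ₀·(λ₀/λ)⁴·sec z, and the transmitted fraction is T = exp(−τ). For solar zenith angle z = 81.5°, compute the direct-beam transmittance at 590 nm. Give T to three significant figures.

sec 81.5° = 6.7655.
τ = 0.0948 × (520/590)⁴ × 6.7655 = 0.0948 × 0.6034 × 6.7655 = 0.3870.
T = exp(−0.3870) = 0.6791.

0.679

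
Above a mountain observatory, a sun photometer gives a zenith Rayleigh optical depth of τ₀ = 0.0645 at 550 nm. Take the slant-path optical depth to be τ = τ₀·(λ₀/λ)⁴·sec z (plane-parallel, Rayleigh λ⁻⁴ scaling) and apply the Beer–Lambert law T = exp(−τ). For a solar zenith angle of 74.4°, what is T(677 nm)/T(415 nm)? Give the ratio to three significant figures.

1.89

Airmass: sec 74.4° = 3.7186.
τ(677 nm) = 0.0645 × (550/677)⁴ × 3.7186 = 0.0645 × 0.4356 × 3.7186 = 0.1045.
τ(415 nm) = 0.0645 × (550/415)⁴ × 3.7186 = 0.0645 × 3.0850 × 3.7186 = 0.7399.
T(677)/T(415) = exp(τ_B − τ_A) = exp(0.6355) = 1.8879.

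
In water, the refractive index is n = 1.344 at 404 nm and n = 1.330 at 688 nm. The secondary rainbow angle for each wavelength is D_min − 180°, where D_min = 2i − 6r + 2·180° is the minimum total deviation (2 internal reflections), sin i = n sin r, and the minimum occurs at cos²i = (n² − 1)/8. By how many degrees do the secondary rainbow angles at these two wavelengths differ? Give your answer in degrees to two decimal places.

At 404 nm (n = 1.344): cos²i = 0.10079 → i = 71.490°, r = 44.874°, D_min = 233.733°, rainbow angle = 53.733°.
At 688 nm (n = 1.330): cos²i = 0.09611 → i = 71.940°, r = 45.630°, D_min = 230.101°, rainbow angle = 50.101°.
Angular width = |53.733° − 50.101°| = 3.632°.

3.63°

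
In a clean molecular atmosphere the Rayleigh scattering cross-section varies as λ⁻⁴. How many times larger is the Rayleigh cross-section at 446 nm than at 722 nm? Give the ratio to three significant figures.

6.87

Rayleigh scattering ∝ λ⁻⁴, so the ratio of coefficients is the inverse fourth power of the wavelength ratio.
σ(446)/σ(722) = (722/446)⁴ = (1.6188)⁴ = 6.868.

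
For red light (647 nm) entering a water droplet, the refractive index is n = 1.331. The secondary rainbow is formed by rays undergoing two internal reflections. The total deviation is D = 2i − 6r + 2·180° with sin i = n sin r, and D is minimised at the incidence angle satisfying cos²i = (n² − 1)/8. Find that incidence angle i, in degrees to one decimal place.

71.9°

cos²i = (1.331² − 1)/8 = (1.77156 − 1)/8 = 0.09645.
cos i = 0.31056, so i = 71.907°.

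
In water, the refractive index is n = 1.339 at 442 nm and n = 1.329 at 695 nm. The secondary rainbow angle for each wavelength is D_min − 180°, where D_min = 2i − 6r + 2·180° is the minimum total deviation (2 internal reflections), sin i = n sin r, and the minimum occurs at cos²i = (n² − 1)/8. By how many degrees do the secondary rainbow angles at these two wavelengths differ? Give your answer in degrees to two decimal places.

2.61°

At 442 nm (n = 1.339): cos²i = 0.09912 → i = 71.650°, r = 45.141°, D_min = 232.451°, rainbow angle = 52.451°.
At 695 nm (n = 1.329): cos²i = 0.09578 → i = 71.972°, r = 45.685°, D_min = 229.837°, rainbow angle = 49.837°.
Angular width = |52.451° − 49.837°| = 2.614°.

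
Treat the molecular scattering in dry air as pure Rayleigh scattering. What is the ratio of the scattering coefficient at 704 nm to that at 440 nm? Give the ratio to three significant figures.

0.153

Rayleigh scattering ∝ λ⁻⁴, so the ratio of coefficients is the inverse fourth power of the wavelength ratio.
σ(704)/σ(440) = (440/704)⁴ = (0.6250)⁴ = 0.1526.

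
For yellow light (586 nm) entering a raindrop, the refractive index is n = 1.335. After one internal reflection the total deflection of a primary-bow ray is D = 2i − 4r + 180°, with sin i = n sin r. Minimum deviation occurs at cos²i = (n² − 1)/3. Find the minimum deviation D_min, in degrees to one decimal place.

cos²i = (1.78222 − 1)/3 = 0.26074; i = arccos(0.51063) = 59.294°.
sin r = sin 59.294°/1.335 = 0.64405; r = 40.094°.
D_min = 2·59.294° − 4·40.094° + 180° = 138.212°.

138.2°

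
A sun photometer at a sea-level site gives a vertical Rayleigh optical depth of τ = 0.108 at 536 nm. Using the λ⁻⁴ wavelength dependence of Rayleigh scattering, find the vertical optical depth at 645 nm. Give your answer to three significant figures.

0.0515

τ(645 nm) = τ(536 nm) × (536/645)⁴ = 0.108 × (0.8310)⁴ = 0.108 × 0.4769 = 0.0515.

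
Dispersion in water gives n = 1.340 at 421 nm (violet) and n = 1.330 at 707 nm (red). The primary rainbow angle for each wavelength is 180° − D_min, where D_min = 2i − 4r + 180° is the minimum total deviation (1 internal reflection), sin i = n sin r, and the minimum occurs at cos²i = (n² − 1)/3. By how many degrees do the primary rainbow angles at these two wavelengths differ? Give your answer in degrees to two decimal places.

At 421 nm (n = 1.340): cos²i = 0.26520 → i = 59.004°, r = 39.770°, D_min = 138.929°, rainbow angle = 41.071°.
At 707 nm (n = 1.330): cos²i = 0.25630 → i = 59.585°, r = 40.422°, D_min = 137.484°, rainbow angle = 42.516°.
Angular width = |41.071° − 42.516°| = 1.445°.

1.45°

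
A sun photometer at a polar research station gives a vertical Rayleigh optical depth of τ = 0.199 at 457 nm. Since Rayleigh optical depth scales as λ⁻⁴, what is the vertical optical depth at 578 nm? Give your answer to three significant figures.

0.0778

τ(578 nm) = τ(457 nm) × (457/578)⁴ = 0.199 × (0.7907)⁴ = 0.199 × 0.3908 = 0.0778.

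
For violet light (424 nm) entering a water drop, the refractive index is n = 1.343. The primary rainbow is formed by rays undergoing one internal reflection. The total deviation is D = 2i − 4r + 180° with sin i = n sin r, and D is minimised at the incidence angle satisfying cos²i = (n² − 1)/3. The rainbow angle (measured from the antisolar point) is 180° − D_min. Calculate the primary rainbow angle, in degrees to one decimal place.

cos²i = (1.80365 − 1)/3 = 0.26788; i = arccos(0.51757) = 58.830°.
sin r = sin 58.830°/1.343 = 0.63711; r = 39.577°.
D_min = 2·58.830° − 4·39.577° + 180° = 139.354°.
Rainbow angle = 180° − D_min = 40.646°.

40.6°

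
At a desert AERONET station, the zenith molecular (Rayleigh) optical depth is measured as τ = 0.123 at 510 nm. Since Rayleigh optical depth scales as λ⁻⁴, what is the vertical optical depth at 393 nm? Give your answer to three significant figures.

τ(393 nm) = τ(510 nm) × (510/393)⁴ = 0.123 × (1.2977)⁴ = 0.123 × 2.8360 = 0.3488.

0.349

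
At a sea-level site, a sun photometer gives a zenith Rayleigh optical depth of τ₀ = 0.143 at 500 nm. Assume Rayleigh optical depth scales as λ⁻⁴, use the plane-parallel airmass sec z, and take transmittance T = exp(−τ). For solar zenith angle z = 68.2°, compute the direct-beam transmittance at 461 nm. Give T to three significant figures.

0.587

sec 68.2° = 2.6927.
τ = 0.143 × (500/461)⁴ × 2.6927 = 0.143 × 1.3838 × 2.6927 = 0.5329.
T = exp(−0.5329) = 0.5869.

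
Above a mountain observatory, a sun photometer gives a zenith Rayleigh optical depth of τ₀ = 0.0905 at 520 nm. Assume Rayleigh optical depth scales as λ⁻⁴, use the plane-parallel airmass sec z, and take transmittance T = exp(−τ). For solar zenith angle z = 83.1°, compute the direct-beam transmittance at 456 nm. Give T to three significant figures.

sec 83.1° = 8.3238.
τ = 0.0905 × (520/456)⁴ × 8.3238 = 0.0905 × 1.6910 × 8.3238 = 1.2739.
T = exp(−1.2739) = 0.2797.

0.280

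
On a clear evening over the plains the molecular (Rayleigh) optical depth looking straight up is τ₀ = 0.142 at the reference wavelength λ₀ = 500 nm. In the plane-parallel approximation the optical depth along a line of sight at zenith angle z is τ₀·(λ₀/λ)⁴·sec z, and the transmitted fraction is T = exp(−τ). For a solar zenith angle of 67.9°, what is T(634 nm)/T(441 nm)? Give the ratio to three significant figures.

Airmass: sec 67.9° = 2.6580.
τ(634 nm) = 0.142 × (500/634)⁴ × 2.6580 = 0.142 × 0.3868 × 2.6580 = 0.1460.
τ(441 nm) = 0.142 × (500/441)⁴ × 2.6580 = 0.142 × 1.6524 × 2.6580 = 0.6237.
T(634)/T(441) = exp(τ_B − τ_A) = exp(0.4777) = 1.6123.

1.61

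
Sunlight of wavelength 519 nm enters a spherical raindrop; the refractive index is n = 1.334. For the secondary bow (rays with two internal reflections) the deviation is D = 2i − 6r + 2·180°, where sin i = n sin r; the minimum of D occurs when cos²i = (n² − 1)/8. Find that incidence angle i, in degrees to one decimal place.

cos²i = (1.334² − 1)/8 = (1.77956 − 1)/8 = 0.09744.
cos i = 0.31216, so i = 71.810°.

71.8°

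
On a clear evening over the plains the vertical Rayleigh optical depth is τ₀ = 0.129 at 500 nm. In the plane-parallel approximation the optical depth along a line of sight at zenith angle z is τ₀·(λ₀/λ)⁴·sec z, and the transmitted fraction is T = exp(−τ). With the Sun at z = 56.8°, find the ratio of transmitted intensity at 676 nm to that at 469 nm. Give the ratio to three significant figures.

Airmass: sec 56.8° = 1.8263.
τ(676 nm) = 0.129 × (500/676)⁴ × 1.8263 = 0.129 × 0.2993 × 1.8263 = 0.0705.
τ(469 nm) = 0.129 × (500/469)⁴ × 1.8263 = 0.129 × 1.2918 × 1.8263 = 0.3043.
T(676)/T(469) = exp(τ_B − τ_A) = exp(0.2338) = 1.2634.

1.26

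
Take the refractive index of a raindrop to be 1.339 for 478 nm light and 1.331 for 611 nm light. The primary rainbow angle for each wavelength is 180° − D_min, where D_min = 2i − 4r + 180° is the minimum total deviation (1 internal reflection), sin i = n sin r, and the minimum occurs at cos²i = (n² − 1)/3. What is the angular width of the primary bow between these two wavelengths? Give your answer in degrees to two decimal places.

1.16°

At 478 nm (n = 1.339): cos²i = 0.26431 → i = 59.062°, r = 39.834°, D_min = 138.786°, rainbow angle = 41.214°.
At 611 nm (n = 1.331): cos²i = 0.25719 → i = 59.527°, r = 40.356°, D_min = 137.630°, rainbow angle = 42.370°.
Angular width = |41.214° − 42.370°| = 1.156°.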